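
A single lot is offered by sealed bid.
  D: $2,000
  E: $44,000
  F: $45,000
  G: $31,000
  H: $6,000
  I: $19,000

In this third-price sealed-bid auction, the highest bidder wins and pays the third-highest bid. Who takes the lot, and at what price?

Bids ranked: 45,000 (F) > 44,000 (E) > 31,000 (G) > 19,000 (I) > 6,000 (H) > 2,000 (D)
F is highest; pays the third-highest bid, $31,000.

F pays $31,000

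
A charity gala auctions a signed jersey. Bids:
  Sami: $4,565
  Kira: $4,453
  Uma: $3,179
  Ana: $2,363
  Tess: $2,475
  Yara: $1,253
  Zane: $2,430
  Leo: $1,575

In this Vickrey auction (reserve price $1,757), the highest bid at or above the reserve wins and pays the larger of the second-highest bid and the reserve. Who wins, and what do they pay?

Sami pays $4,453

Sorting bids: 4,565 (Sami) > 4,453 (Kira) > 3,179 (Uma) > 2,475 (Tess) > 2,430 (Zane) > 2,363 (Ana) > …
Highest eligible bid: Sami at $4,565.
max(second-highest $4,453, reserve $1,757) = $4,453; the reserve does not bind.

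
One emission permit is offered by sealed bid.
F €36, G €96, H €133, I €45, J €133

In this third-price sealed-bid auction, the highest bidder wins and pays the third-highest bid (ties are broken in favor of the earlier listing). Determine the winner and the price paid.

H pays €96

Third-price sealed-bid auction: the highest bidder wins and pays the third-highest bid.
Sorting bids: 133 (H) > 133 (J) > 96 (G) > 45 (I) > 36 (F)
Tie at €133 → H wins by tie-break.
H wins; payment is bid #3 in the ranking = €96.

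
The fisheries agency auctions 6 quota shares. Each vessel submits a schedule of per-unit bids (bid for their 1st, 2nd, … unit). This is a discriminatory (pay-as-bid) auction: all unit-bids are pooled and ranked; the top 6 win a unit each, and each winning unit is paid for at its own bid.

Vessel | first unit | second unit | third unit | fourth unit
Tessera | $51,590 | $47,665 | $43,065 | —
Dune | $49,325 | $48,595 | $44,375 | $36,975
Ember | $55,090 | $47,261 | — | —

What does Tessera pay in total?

Tessera pays $99,255

All unit-bids, highest first — top 6: 55,090 (Ember-1), 51,590 (Tessera-1), 49,325 (Dune-1), 48,595 (Dune-2), 47,665 (Tessera-2), 47,261 (Ember-2)
Next rejected bid: $44,375 (not a price — pay-as-bid).
Tessera's winning unit-bids: 51,590 + 47,665 = $99,255.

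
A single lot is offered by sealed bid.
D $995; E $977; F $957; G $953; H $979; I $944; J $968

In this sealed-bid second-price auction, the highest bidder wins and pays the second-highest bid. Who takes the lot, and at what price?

Sorting bids: 995 (D) > 979 (H) > 977 (E) > 968 (J) > 957 (F) > 953 (G) > …
D wins with the highest bid; price is set by the runner-up at $979.

D pays $979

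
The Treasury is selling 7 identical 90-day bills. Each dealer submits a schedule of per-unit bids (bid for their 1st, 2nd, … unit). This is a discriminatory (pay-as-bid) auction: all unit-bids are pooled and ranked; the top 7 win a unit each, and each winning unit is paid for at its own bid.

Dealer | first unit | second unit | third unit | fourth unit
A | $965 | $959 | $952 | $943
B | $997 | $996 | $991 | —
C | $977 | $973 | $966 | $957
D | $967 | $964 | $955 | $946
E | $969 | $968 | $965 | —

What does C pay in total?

Pooled unit-bids ranked (top 7): 997 (B-1), 996 (B-2), 991 (B-3), 977 (C-1), 973 (C-2), 969 (E-1), 968 (E-2)
Next rejected bid: $967 (not a price — pay-as-bid).
C's winning unit-bids: 977 + 973 = $1,950.

C pays $1,950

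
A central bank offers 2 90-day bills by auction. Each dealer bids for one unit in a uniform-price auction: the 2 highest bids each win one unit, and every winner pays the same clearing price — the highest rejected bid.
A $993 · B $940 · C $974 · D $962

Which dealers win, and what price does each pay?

Bids ranked high→low: 993 (A), 974 (C), 962 (D), 940 (B)
Winners (2 units): A, C.
Highest unsuccessful bid: $962 → clearing price.

A, C; each pays $962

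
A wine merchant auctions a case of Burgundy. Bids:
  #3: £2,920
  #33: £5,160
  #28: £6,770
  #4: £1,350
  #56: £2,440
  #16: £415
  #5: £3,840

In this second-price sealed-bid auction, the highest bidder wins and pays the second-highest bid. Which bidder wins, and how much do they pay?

Sorting bids: 6,770 (#28) > 5,160 (#33) > 3,840 (#5) > 2,920 (#3) > 2,440 (#56) > 1,350 (#4) > …
Second-price: #28 pays #33's bid of £5,160.

#28 pays £5,160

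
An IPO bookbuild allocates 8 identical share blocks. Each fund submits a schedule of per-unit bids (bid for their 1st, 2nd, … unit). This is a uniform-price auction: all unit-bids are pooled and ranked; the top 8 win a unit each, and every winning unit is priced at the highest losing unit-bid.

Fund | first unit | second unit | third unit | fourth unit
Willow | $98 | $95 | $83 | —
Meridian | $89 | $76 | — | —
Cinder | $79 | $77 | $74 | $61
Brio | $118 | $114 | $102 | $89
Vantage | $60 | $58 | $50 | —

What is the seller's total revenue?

All unit-bids, highest first — top 8: 118 (Brio-1), 114 (Brio-2), 102 (Brio-3), 98 (Willow-1), 95 (Willow-2), 89 (Meridian-1), 89 (Brio-4), 83 (Willow-3)
The (k+1)-th unit-bid is $79.
Allocation: Brio 4, Meridian 1, Willow 3. Every unit priced at $79.
Revenue = 8 × 79 = $632.

Total revenue: $632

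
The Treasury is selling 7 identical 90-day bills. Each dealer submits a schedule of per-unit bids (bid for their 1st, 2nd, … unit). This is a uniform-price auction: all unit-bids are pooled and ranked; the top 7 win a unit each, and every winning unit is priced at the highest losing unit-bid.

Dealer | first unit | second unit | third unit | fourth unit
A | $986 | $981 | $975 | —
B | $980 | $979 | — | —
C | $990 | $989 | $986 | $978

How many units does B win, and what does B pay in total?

All unit-bids, highest first — top 7: 990 (C-1), 989 (C-2), 986 (A-1), 986 (C-3), 981 (A-2), 980 (B-1), 979 (B-2)
First bid not allocated: $978.
B wins 2 unit(s) at $978 each.

B: 2 units, pays $1,956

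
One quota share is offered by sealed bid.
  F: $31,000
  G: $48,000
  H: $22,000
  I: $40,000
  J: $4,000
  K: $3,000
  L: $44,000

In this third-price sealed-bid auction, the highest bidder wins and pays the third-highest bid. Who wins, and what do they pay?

Sorting bids: 48,000 (G) > 44,000 (L) > 40,000 (I) > 31,000 (F) > 22,000 (H) > 4,000 (J) > …
G wins; payment is bid #3 in the ranking = $40,000.

G pays $40,000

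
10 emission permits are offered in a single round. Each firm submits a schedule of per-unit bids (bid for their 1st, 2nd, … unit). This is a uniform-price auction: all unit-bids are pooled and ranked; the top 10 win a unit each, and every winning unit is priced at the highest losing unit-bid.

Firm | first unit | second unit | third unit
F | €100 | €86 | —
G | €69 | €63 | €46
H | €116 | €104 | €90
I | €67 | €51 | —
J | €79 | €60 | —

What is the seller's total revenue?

Total revenue: €510

All unit-bids, highest first — top 10: 116 (H-1), 104 (H-2), 100 (F-1), 90 (H-3), 86 (F-2), 79 (J-1), 69 (G-1), 67 (I-1), 63 (G-2), 60 (J-2)
First bid not allocated: €51.
Allocation: F 2, G 2, H 3, I 1, J 2. Every unit priced at €51.
Revenue = 10 × 51 = €510.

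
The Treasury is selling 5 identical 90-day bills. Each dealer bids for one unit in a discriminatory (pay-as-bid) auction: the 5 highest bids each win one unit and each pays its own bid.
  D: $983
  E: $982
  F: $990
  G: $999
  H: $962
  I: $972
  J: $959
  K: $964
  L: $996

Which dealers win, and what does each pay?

G $999, L $996, F $990, D $983, E $982

Sorting: 999 (G), 996 (L), 990 (F), 983 (D), 982 (E), 972 (I), 964 (K), …
Top 5: G, L, F, D, E.
Each winner pays its own bid: G $999, L $996, F $990, D $983, E $982.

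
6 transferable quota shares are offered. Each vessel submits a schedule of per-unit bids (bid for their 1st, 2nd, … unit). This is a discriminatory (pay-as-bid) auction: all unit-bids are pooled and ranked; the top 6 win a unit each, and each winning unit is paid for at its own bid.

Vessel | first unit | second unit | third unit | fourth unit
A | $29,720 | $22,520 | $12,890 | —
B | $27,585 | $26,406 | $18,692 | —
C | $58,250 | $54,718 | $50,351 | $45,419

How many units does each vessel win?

Merging the schedules and taking the best 6: 58,250 (C-1), 54,718 (C-2), 50,351 (C-3), 45,419 (C-4), 29,720 (A-1), 27,585 (B-1)
Next rejected bid: $26,406 (not a price — pay-as-bid).
Allocation: A 1, B 1, C 4.

A 1, B 1, C 4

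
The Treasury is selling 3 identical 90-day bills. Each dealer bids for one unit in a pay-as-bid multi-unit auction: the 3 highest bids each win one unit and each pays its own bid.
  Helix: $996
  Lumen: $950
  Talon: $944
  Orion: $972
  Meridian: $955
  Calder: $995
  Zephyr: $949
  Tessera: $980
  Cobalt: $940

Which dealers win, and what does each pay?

Ordering the bids: 996 (Helix), 995 (Calder), 980 (Tessera), 972 (Orion), 955 (Meridian), …
Top 3: Helix, Calder, Tessera.
Each winner pays its own bid: Helix $996, Calder $995, Tessera $980.

Helix $996, Calder $995, Tessera $980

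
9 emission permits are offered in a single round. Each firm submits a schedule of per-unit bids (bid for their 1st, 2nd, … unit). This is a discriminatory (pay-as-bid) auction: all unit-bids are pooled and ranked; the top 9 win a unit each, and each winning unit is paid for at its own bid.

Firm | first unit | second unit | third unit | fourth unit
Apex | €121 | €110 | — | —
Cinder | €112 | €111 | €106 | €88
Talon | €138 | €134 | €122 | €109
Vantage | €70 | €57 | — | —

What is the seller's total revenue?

Total revenue: €1,063

Pooled unit-bids ranked (top 9): 138 (Talon-1), 134 (Talon-2), 122 (Talon-3), 121 (Apex-1), 112 (Cinder-1), 111 (Cinder-2), 110 (Apex-2), 109 (Talon-4), 106 (Cinder-3)
Next rejected bid: €88 (not a price — pay-as-bid).
Each winning unit pays its own bid.
Revenue = 138 + 134 + 122 + 121 + 112 + 111 + 110 + 109 + 106 = €1,063.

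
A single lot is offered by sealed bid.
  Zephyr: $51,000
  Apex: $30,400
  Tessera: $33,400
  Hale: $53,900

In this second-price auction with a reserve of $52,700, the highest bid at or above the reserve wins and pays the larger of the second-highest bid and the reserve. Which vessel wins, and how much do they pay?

Sorting bids: 53,900 (Hale) > 51,000 (Zephyr) > 33,400 (Tessera) > 30,400 (Apex)
Highest eligible bid: Hale at $53,900.
Second-highest bid $51,000 is below the reserve $52,700, so the reserve binds → payment $52,700.

Hale pays $52,700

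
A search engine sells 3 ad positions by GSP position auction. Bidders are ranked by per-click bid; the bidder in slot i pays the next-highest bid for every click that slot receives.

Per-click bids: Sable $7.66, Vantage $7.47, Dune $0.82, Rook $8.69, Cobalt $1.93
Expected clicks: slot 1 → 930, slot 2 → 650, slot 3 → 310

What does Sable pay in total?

Sorting advertisers: $8.69 (Rook) > $7.66 (Sable) > $7.47 (Vantage) > $1.93 (Cobalt) > …
Sable holds slot 2 → pays next bid $7.47 × 650 clicks = $4855.50.

Sable pays $4855.50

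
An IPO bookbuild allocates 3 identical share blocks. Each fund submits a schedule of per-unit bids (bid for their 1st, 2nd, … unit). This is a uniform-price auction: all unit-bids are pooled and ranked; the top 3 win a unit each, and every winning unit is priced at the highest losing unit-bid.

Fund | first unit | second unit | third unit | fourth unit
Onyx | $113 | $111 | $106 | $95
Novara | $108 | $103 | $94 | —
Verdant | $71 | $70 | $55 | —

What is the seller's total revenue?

Pooled unit-bids ranked (top 3): 113 (Onyx-1), 111 (Onyx-2), 108 (Novara-1)
Highest rejected unit-bid = $106.
Allocation: Novara 1, Onyx 2. Every unit priced at $106.
Revenue = 3 × 106 = $318.

Total revenue: $318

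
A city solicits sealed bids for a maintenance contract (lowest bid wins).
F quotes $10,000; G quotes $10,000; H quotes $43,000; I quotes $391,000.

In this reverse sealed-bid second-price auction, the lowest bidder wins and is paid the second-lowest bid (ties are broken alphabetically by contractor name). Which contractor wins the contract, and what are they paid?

Bids in order: 10,000 (F) < 10,000 (G) < 43,000 (H) < 391,000 (I)
F and G tie at $10,000; tie-break gives it to F.
F wins with the lowest bid; price is set by the runner-up at $10,000.

F is paid $10,000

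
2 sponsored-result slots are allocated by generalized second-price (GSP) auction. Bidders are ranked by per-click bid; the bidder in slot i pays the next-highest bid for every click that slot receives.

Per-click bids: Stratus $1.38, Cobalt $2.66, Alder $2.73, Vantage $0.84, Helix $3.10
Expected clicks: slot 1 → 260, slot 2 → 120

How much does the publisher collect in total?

Sorting advertisers: $3.10 (Helix) > $2.73 (Alder) > $2.66 (Cobalt) > …
Slot 1: Helix pays $2.73 × 260 = $709.80
Slot 2: Alder pays $2.66 × 120 = $319.20
Total = $1029.00

Total revenue: $1029.00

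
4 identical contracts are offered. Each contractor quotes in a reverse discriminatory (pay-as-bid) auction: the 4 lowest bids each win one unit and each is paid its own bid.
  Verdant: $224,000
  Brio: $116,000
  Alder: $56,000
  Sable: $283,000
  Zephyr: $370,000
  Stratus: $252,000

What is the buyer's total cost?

Total cost: $648,000

Sorting: 56,000 (Alder), 116,000 (Brio), 224,000 (Verdant), 252,000 (Stratus), 283,000 (Sable), 370,000 (Zephyr)
Winners (4 units): Alder, Brio, Verdant, Stratus.
Total cost = 56,000 + 116,000 + 224,000 + 252,000 = $648,000.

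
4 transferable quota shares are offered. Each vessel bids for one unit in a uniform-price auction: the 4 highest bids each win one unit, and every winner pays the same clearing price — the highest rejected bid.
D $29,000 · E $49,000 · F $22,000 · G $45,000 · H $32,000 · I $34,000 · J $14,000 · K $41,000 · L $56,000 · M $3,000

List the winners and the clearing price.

L, E, G, K; each pays $34,000

Sorting: 56,000 (L), 49,000 (E), 45,000 (G), 41,000 (K), 34,000 (I), 32,000 (H), …
Top 4: L, E, G, K.
Highest unsuccessful bid: $34,000 → clearing price.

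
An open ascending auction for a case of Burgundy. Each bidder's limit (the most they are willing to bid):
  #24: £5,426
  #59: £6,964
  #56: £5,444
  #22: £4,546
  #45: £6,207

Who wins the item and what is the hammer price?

Rule: the price rises until one bidder remains; the winner pays the price at which the last rival dropped out.
Limits ranked: 6,964 (#59) > 6,207 (#45) > 5,444 (#56) > 5,426 (#24) > 4,546 (#22)
Once the price passes £6,207, only #59 is left; the hammer falls at #45's limit of £6,207.

#59 wins at £6,207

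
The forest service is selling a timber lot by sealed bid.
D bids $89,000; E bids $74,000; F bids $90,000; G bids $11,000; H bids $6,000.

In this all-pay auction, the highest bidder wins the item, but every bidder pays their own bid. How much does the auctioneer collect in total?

Bids ranked: 90,000 (F) > 89,000 (D) > 74,000 (E) > 11,000 (G) > 6,000 (H)
Every bidder forfeits their bid regardless of winning.
Revenue = 89,000 + 74,000 + 90,000 + 11,000 + 6,000 = $270,000.

Total revenue: $270,000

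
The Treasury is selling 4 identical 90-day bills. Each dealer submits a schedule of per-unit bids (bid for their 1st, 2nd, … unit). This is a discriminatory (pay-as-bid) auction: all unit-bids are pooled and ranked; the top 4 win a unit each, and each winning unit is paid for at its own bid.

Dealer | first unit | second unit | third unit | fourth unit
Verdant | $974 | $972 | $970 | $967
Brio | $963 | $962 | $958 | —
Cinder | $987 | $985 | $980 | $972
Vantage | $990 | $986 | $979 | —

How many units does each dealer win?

Cinder 2, Vantage 2

Merging the schedules and taking the best 4: 990 (Vantage-1), 987 (Cinder-1), 986 (Vantage-2), 985 (Cinder-2)
Next rejected bid: $980 (not a price — pay-as-bid).
Allocation: Cinder 2, Vantage 2.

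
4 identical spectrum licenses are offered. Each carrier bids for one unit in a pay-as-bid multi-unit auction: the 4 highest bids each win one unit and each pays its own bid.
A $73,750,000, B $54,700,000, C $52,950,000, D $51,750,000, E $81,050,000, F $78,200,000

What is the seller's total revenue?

Bids ranked high→low: 81,050,000 (E), 78,200,000 (F), 73,750,000 (A), 54,700,000 (B), 52,950,000 (C), 51,750,000 (D)
Top 4: E, F, A, B.
Total revenue = 81,050,000 + 78,200,000 + 73,750,000 + 54,700,000 = $287,700,000.

Total revenue: $287,700,000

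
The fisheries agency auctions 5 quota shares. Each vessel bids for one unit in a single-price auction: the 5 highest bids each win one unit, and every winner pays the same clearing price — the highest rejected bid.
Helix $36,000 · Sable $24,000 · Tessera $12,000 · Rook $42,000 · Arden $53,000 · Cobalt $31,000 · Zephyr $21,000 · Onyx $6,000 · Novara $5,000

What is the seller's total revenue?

Ordering the bids: 53,000 (Arden), 42,000 (Rook), 36,000 (Helix), 31,000 (Cobalt), 24,000 (Sable), 21,000 (Zephyr), 12,000 (Tessera), …
Winners (5 units): Arden, Rook, Helix, Cobalt, Sable.
First losing bid is Zephyr's $21,000, which sets the uniform price.
Total revenue = 5 × $21,000 = $105,000.

Total revenue: $105,000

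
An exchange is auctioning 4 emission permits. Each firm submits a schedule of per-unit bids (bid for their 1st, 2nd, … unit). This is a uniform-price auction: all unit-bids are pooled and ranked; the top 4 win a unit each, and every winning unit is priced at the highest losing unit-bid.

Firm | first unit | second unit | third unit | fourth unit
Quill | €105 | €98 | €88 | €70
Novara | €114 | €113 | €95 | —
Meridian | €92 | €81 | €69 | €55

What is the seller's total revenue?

Pooled unit-bids ranked (top 4): 114 (Novara-1), 113 (Novara-2), 105 (Quill-1), 98 (Quill-2)
The (k+1)-th unit-bid is €95.
Allocation: Novara 2, Quill 2. Every unit priced at €95.
Revenue = 4 × 95 = €380.

Total revenue: €380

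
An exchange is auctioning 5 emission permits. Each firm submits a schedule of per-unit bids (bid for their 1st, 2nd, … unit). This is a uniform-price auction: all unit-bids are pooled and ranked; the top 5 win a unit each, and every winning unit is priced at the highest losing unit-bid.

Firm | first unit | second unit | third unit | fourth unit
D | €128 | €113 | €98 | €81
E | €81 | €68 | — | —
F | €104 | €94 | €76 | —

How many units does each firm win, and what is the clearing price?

Merging the schedules and taking the best 5: 128 (D-1), 113 (D-2), 104 (F-1), 98 (D-3), 94 (F-2)
Highest rejected unit-bid = €81.
Allocation: D 3, F 2.

D 3, F 2; clearing price €81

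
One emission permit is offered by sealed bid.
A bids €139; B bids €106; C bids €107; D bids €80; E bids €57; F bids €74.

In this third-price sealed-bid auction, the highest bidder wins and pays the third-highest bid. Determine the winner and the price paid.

A pays €106

Sorting bids: 139 (A) > 107 (C) > 106 (B) > 80 (D) > 74 (F) > 57 (E)
A wins; payment is bid #3 in the ranking = €106.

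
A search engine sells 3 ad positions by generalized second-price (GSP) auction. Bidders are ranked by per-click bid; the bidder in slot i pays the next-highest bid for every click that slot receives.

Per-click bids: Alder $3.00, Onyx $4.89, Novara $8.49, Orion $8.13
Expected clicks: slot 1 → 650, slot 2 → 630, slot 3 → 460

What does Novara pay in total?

Sorting advertisers: $8.49 (Novara) > $8.13 (Orion) > $4.89 (Onyx) > $3.00 (Alder)
Novara holds slot 1 → pays next bid $8.13 × 650 clicks = $5284.50.

Novara pays $5284.50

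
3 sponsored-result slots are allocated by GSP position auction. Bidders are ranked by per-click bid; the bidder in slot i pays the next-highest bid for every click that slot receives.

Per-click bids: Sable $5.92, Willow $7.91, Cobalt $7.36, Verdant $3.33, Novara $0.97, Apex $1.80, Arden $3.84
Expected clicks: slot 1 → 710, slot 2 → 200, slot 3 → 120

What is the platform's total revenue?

Total revenue: $6870.40

Per-click bids in order: $7.91 (Willow) > $7.36 (Cobalt) > $5.92 (Sable) > $3.84 (Arden) > …
Slot 1: Willow pays $7.36 × 710 = $5225.60
Slot 2: Cobalt pays $5.92 × 200 = $1184.00
Slot 3: Sable pays $3.84 × 120 = $460.80
Total = $6870.40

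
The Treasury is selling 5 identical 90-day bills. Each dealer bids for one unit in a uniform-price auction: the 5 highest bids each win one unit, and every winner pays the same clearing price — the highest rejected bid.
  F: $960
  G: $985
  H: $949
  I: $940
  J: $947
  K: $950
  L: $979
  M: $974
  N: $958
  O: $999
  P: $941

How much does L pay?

L pays $958

Bids ranked high→low: 999 (O), 985 (G), 979 (L), 974 (M), 960 (F), 958 (N), 950 (K), …
Top 5: O, G, L, M, F.
Clearing price = highest rejected bid = $958.
L wins → pays $958.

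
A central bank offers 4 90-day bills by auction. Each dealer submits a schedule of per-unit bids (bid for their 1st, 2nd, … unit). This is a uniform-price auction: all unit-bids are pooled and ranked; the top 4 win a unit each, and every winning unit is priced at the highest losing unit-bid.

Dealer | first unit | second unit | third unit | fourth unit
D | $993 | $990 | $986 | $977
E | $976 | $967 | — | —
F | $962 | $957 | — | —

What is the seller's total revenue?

Total revenue: $3,904

All unit-bids, highest first — top 4: 993 (D-1), 990 (D-2), 986 (D-3), 977 (D-4)
First bid not allocated: $976.
Allocation: D 4. Every unit priced at $976.
Revenue = 4 × 976 = $3,904.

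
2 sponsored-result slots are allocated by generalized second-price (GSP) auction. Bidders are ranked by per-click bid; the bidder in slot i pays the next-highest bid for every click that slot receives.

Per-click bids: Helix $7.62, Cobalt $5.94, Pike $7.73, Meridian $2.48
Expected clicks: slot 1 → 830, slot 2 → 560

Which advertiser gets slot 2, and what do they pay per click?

Helix; $5.94 per click

Ranked by bid: $7.73 (Pike) > $7.62 (Helix) > $5.94 (Cobalt) > …
Slot 2 goes to the second-ranked bidder, Helix, who pays the next bid down: $5.94/click.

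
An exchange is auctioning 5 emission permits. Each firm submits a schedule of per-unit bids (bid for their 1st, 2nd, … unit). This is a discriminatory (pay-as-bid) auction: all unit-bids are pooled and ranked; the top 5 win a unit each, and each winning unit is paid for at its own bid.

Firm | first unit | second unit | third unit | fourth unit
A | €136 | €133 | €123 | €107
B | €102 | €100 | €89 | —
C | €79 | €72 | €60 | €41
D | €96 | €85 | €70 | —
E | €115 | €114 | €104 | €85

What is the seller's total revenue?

Total revenue: €621

Pooled unit-bids ranked (top 5): 136 (A-1), 133 (A-2), 123 (A-3), 115 (E-1), 114 (E-2)
Next rejected bid: €107 (not a price — pay-as-bid).
Each winning unit pays its own bid.
Revenue = 136 + 133 + 123 + 115 + 114 = €621.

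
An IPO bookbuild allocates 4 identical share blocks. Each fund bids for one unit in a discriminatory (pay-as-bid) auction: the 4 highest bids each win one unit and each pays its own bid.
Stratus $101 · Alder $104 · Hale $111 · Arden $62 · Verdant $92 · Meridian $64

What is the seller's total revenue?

Sorting: 111 (Hale), 104 (Alder), 101 (Stratus), 92 (Verdant), 64 (Meridian), 62 (Arden)
Winners (4 units): Hale, Alder, Stratus, Verdant.
Total revenue = 111 + 104 + 101 + 92 = $408.

Total revenue: $408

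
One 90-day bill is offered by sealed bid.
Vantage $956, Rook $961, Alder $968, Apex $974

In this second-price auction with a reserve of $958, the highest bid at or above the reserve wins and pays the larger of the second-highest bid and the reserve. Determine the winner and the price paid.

Sorting bids: 974 (Apex) > 968 (Alder) > 961 (Rook) > 956 (Vantage)
Apex has the top bid at or above the reserve ($974).
max(second-highest $968, reserve $958) = $968; the reserve does not bind.

Apex pays $968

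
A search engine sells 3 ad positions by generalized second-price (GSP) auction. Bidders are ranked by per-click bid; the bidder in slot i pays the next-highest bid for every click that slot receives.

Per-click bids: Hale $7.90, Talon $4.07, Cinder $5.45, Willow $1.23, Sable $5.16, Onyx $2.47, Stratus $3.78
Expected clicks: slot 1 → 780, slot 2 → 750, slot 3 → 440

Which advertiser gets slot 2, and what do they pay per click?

Sorting advertisers: $7.90 (Hale) > $5.45 (Cinder) > $5.16 (Sable) > $4.07 (Talon) > …
Slot 2 goes to the second-ranked bidder, Cinder, who pays the next bid down: $5.16/click.

Cinder; $5.16 per click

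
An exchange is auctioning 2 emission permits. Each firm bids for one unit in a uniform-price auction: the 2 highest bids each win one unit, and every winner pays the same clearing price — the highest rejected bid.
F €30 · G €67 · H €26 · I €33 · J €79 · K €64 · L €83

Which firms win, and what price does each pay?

Sorting: 83 (L), 79 (J), 67 (G), 64 (K), …
Winners (2 units): L, J.
First losing bid is G's €67, which sets the uniform price.

L, J; each pays €67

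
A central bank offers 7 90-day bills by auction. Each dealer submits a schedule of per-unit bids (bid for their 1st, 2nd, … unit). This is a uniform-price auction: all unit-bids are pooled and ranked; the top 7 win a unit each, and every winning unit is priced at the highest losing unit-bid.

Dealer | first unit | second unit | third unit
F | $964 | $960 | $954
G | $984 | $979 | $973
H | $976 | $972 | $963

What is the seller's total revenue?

Total revenue: $6,720

All unit-bids, highest first — top 7: 984 (G-1), 979 (G-2), 976 (H-1), 973 (G-3), 972 (H-2), 964 (F-1), 963 (H-3)
Highest rejected unit-bid = $960.
Allocation: F 1, G 3, H 3. Every unit priced at $960.
Revenue = 7 × 960 = $6,720.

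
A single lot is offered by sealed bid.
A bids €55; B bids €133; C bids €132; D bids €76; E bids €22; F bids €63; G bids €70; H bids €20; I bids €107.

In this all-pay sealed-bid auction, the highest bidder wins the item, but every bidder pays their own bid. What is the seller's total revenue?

Total revenue: €678

Rule: the highest bidder wins the item, but every bidder pays their own bid.
Sorting bids: 133 (B) > 132 (C) > 107 (I) > 76 (D) > 70 (G) > 63 (F) > …
Every bidder forfeits their bid regardless of winning.
Revenue = 55 + 133 + 132 + 76 + 22 + 63 + 70 + 20 + 107 = €678.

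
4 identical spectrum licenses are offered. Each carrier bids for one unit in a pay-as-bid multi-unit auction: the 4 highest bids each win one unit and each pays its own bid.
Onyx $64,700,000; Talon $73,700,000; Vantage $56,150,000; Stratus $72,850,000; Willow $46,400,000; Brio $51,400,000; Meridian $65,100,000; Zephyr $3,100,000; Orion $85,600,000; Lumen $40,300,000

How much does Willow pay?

Willow pays $0

Bids ranked high→low: 85,600,000 (Orion), 73,700,000 (Talon), 72,850,000 (Stratus), 65,100,000 (Meridian), 64,700,000 (Onyx), 56,150,000 (Vantage), …
Top 4: Orion, Talon, Stratus, Meridian.
Willow does not win → $0.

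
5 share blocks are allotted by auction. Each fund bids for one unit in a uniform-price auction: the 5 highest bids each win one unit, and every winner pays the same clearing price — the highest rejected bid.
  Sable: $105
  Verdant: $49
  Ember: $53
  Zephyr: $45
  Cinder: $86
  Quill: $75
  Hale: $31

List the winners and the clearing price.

Sable, Cinder, Quill, Ember, Verdant; each pays $45

Bids ranked high→low: 105 (Sable), 86 (Cinder), 75 (Quill), 53 (Ember), 49 (Verdant), 45 (Zephyr), 31 (Hale)
The 5 highest are Sable, Cinder, Quill, Ember, Verdant.
First losing bid is Zephyr's $45, which sets the uniform price.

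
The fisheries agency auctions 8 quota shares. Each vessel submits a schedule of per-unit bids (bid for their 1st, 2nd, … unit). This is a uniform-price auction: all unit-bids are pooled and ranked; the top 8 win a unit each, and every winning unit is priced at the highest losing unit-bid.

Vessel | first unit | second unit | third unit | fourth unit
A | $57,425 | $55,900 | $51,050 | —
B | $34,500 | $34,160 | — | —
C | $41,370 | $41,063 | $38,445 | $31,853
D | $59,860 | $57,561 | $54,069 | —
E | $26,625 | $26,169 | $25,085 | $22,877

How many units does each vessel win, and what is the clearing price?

Pooled unit-bids ranked (top 8): 59,860 (D-1), 57,561 (D-2), 57,425 (A-1), 55,900 (A-2), 54,069 (D-3), 51,050 (A-3), 41,370 (C-1), 41,063 (C-2)
Highest rejected unit-bid = $38,445.
Allocation: A 3, C 2, D 3.

A 3, C 2, D 3; clearing price $38,445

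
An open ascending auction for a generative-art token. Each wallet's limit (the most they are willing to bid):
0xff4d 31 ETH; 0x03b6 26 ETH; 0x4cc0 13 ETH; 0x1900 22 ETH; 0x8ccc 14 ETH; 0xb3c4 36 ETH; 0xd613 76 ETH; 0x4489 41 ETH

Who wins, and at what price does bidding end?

Limits ranked: 76 (0xd613) > 41 (0x4489) > 36 (0xb3c4) > 31 (0xff4d) > 26 (0x03b6) > 22 (0x1900) > …
Once the price passes 41 ETH, only 0xd613 is left; the hammer falls at 0x4489's limit of 41 ETH.

0xd613 wins at 41 ETH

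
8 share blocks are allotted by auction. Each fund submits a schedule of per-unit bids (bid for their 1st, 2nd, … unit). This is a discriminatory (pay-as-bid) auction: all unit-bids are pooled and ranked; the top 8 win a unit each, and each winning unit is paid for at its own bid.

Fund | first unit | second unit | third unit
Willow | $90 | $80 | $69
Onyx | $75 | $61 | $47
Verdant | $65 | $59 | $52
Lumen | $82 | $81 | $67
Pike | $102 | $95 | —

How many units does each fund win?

Merging the schedules and taking the best 8: 102 (Pike-1), 95 (Pike-2), 90 (Willow-1), 82 (Lumen-1), 81 (Lumen-2), 80 (Willow-2), 75 (Onyx-1), 69 (Willow-3)
Next rejected bid: $67 (not a price — pay-as-bid).
Allocation: Lumen 2, Onyx 1, Pike 2, Willow 3.

Lumen 2, Onyx 1, Pike 2, Willow 3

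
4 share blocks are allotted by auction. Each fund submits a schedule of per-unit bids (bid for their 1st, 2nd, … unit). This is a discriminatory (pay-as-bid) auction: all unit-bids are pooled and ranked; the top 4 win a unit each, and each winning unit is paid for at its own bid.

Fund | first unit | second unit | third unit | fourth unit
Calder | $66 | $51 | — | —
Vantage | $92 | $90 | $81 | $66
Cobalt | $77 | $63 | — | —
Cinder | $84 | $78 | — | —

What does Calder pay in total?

Calder pays $0

Merging the schedules and taking the best 4: 92 (Vantage-1), 90 (Vantage-2), 84 (Cinder-1), 81 (Vantage-3)
Next rejected bid: $78 (not a price — pay-as-bid).
Calder wins no units.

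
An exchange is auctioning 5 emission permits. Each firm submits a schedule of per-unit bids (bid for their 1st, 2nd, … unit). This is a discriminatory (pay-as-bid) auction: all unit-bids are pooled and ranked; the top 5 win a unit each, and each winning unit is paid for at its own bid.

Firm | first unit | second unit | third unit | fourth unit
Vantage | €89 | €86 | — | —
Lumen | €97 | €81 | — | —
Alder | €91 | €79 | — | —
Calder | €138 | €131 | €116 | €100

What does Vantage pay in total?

Vantage pays €0

All unit-bids, highest first — top 5: 138 (Calder-1), 131 (Calder-2), 116 (Calder-3), 100 (Calder-4), 97 (Lumen-1)
Next rejected bid: €91 (not a price — pay-as-bid).
Vantage wins no units.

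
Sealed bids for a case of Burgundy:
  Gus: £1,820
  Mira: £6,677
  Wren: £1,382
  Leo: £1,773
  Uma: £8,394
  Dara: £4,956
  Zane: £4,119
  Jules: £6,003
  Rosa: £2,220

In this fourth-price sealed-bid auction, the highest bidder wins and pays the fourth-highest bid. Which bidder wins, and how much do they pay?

Fourth-price sealed-bid auction: the highest bidder wins and pays the fourth-highest bid.
Bids in order: 8,394 (Uma) > 6,677 (Mira) > 6,003 (Jules) > 4,956 (Dara) > 4,119 (Zane) > 2,220 (Rosa) > …
Uma wins; payment is bid #4 in the ranking = £4,956.

Uma pays £4,956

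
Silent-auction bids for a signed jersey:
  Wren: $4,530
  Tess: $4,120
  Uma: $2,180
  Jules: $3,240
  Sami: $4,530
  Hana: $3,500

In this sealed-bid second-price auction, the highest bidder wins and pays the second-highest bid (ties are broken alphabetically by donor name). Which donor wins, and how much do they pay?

Sorting bids: 4,530 (Sami) > 4,530 (Wren) > 4,120 (Tess) > 3,500 (Hana) > 3,240 (Jules) > 2,180 (Uma)
Tie at $4,530 → Sami wins by tie-break.
Second-price: Sami pays Wren's bid of $4,530.

Sami pays $4,530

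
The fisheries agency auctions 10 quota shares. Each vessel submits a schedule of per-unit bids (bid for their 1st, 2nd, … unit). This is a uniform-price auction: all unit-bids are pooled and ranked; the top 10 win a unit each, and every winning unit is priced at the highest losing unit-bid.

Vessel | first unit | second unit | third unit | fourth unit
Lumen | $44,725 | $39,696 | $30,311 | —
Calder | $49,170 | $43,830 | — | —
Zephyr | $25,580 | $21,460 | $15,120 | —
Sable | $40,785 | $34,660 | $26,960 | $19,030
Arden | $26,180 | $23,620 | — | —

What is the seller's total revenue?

Total revenue: $236,200

Merging the schedules and taking the best 10: 49,170 (Calder-1), 44,725 (Lumen-1), 43,830 (Calder-2), 40,785 (Sable-1), 39,696 (Lumen-2), 34,660 (Sable-2), 30,311 (Lumen-3), 26,960 (Sable-3), 26,180 (Arden-1), 25,580 (Zephyr-1)
The (k+1)-th unit-bid is $23,620.
Allocation: Arden 1, Calder 2, Lumen 3, Sable 3, Zephyr 1. Every unit priced at $23,620.
Revenue = 10 × 23,620 = $236,200.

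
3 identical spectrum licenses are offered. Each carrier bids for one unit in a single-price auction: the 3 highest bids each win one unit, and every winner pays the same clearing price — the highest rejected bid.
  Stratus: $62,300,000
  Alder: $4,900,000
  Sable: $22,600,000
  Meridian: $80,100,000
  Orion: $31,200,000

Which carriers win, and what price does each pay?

Ordering the bids: 80,100,000 (Meridian), 62,300,000 (Stratus), 31,200,000 (Orion), 22,600,000 (Sable), 4,900,000 (Alder)
The 3 highest are Meridian, Stratus, Orion.
First losing bid is Sable's $22,600,000, which sets the uniform price.

Meridian, Stratus, Orion; each pays $22,600,000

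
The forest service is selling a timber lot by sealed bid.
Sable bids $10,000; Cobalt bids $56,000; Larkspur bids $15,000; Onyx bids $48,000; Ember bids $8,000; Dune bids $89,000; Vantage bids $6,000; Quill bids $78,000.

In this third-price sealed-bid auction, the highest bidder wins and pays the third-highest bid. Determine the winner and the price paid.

Bids ranked: 89,000 (Dune) > 78,000 (Quill) > 56,000 (Cobalt) > 48,000 (Onyx) > 15,000 (Larkspur) > 10,000 (Sable) > …
Dune wins; payment is bid #3 in the ranking = $56,000.

Dune pays $56,000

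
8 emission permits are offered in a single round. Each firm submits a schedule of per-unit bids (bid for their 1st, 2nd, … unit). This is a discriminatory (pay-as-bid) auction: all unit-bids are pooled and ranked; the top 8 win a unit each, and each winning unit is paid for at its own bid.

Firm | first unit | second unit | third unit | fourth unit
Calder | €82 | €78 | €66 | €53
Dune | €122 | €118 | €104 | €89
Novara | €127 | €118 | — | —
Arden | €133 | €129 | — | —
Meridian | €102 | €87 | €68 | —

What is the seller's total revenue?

Pooled unit-bids ranked (top 8): 133 (Arden-1), 129 (Arden-2), 127 (Novara-1), 122 (Dune-1), 118 (Dune-2), 118 (Novara-2), 104 (Dune-3), 102 (Meridian-1)
Next rejected bid: €89 (not a price — pay-as-bid).
Each winning unit pays its own bid.
Revenue = 133 + 129 + 127 + 122 + 118 + 118 + 104 + 102 = €953.

Total revenue: €953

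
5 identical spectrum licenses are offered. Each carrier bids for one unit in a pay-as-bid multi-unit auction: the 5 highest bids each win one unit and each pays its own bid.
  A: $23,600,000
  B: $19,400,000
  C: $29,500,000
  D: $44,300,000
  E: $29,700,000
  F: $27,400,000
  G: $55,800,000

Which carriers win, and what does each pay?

Ordering the bids: 55,800,000 (G), 44,300,000 (D), 29,700,000 (E), 29,500,000 (C), 27,400,000 (F), 23,600,000 (A), 19,400,000 (B)
The 5 highest are G, D, E, C, F.
Each winner pays its own bid: G $55,800,000, D $44,300,000, E $29,700,000, C $29,500,000, F $27,400,000.

G $55,800,000, D $44,300,000, E $29,700,000, C $29,500,000, F $27,400,000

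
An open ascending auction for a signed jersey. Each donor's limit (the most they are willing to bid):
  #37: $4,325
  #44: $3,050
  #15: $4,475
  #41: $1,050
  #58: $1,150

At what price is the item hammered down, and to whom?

Limits in order: 4,475 (#15) > 4,325 (#37) > 3,050 (#44) > 1,150 (#58) > 1,050 (#41)
#37 is the last rival to drop out, at $4,325; #15 remains and wins at that price.

#15 wins at $4,325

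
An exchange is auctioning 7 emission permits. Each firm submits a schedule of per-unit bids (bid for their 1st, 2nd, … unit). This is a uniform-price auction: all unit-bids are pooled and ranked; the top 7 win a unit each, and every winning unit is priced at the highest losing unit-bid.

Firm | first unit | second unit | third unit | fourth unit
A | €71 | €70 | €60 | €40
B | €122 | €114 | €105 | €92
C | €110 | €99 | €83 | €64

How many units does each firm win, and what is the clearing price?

B 4, C 3; clearing price €71

All unit-bids, highest first — top 7: 122 (B-1), 114 (B-2), 110 (C-1), 105 (B-3), 99 (C-2), 92 (B-4), 83 (C-3)
The (k+1)-th unit-bid is €71.
Allocation: B 4, C 3.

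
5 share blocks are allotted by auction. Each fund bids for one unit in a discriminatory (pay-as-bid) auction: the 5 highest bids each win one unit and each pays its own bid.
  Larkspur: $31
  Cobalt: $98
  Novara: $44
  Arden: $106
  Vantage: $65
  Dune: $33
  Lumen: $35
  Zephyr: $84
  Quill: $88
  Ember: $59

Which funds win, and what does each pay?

Arden $106, Cobalt $98, Quill $88, Zephyr $84, Vantage $65

Ordering the bids: 106 (Arden), 98 (Cobalt), 88 (Quill), 84 (Zephyr), 65 (Vantage), 59 (Ember), 44 (Novara), …
Winners (5 units): Arden, Cobalt, Quill, Zephyr, Vantage.
Each winner pays its own bid: Arden $106, Cobalt $98, Quill $88, Zephyr $84, Vantage $65.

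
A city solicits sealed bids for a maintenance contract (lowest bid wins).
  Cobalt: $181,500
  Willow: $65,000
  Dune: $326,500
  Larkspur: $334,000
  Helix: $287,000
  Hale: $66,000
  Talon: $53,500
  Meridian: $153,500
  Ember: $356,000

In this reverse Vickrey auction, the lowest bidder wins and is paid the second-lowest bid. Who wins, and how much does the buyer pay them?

Talon is paid $65,000

Sorting bids: 53,500 (Talon) < 65,000 (Willow) < 66,000 (Hale) < 153,500 (Meridian) < 181,500 (Cobalt) < 287,000 (Helix) < …
Second-price: Talon is paid Willow's bid of $65,000.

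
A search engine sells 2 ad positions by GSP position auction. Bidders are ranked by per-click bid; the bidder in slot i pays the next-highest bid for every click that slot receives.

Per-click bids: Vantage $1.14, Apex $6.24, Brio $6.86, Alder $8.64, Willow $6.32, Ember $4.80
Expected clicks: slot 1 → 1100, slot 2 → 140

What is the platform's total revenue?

Total revenue: $8430.80

Sorting advertisers: $8.64 (Alder) > $6.86 (Brio) > $6.32 (Willow) > …
Slot 1: Alder pays $6.86 × 1100 = $7546.00
Slot 2: Brio pays $6.32 × 140 = $884.80
Total = $8430.80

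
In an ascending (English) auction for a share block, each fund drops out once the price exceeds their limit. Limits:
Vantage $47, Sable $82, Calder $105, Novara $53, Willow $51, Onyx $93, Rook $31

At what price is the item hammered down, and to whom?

Sorting limits: 105 (Calder) > 93 (Onyx) > 82 (Sable) > 53 (Novara) > 51 (Willow) > 47 (Vantage) > …
Bidding ends when Onyx exits at $93; Calder takes it.

Calder wins at $93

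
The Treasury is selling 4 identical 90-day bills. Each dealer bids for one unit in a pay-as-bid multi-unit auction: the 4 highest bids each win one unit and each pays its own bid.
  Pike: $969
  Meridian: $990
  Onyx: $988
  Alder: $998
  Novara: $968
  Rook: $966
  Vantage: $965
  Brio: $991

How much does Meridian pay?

Sorting: 998 (Alder), 991 (Brio), 990 (Meridian), 988 (Onyx), 969 (Pike), 968 (Novara), …
Winners (4 units): Alder, Brio, Meridian, Onyx.
Meridian wins → own bid $990.

Meridian pays $990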